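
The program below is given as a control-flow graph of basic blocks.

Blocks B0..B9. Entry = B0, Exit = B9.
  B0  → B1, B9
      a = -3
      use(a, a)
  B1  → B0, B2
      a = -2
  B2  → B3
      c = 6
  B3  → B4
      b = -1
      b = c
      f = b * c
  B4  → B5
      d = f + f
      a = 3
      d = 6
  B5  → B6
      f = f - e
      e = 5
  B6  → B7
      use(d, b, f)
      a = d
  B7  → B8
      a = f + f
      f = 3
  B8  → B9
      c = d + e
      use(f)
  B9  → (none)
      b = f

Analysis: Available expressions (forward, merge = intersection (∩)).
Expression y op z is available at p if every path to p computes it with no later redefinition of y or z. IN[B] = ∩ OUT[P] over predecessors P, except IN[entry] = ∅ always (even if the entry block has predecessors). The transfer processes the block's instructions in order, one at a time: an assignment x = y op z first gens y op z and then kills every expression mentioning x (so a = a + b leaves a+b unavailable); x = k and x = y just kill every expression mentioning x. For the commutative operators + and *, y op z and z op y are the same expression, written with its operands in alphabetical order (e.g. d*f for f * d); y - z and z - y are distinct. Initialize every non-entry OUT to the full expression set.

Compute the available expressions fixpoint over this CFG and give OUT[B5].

Answer: {b*c}

Derivation:
Converged values:
  B0: | IN={} | OUT={}
  B1: | IN={} | OUT={}
  B2: | IN={} | OUT={}
  B3: | IN={} | OUT={b*c}
  B4: | IN={b*c} | OUT={b*c, f+f}
  B5: | IN={b*c, f+f} | OUT={b*c}
  B6: | IN={b*c} | OUT={b*c}
  B7: | IN={b*c} | OUT={b*c}
  B8: | IN={b*c} | OUT={d+e}
  B9: | IN={} | OUT={}

Merge at B5: IN[B5] = OUT[B4] = {b*c, f+f}
Applying B5's transfer function to that IN value gives OUT[B5] (row B5 above).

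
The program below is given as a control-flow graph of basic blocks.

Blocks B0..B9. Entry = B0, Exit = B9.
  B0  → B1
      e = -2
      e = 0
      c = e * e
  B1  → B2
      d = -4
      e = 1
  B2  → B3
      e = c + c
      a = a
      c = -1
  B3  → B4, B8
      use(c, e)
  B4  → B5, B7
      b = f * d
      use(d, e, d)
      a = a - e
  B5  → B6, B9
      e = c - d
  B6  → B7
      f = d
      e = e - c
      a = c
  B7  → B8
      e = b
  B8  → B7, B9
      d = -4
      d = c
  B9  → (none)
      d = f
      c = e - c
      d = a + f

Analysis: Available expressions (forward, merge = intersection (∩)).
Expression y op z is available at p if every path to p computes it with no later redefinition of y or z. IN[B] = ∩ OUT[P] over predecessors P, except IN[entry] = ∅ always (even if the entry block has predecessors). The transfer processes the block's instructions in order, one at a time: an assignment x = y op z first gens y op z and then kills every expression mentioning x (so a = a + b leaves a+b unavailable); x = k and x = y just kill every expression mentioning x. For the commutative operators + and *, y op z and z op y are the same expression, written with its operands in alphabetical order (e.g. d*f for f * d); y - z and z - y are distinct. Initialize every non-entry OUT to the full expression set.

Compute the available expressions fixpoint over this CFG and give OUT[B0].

Answer: {e*e}

Working:
Fixpoint table:
  B0:  IN={}  OUT={e*e}
  B1:  IN={e*e}  OUT={}
  B2:  IN={}  OUT={}
  B3:  IN={}  OUT={}
  B4:  IN={}  OUT={d*f}
  B5:  IN={d*f}  OUT={c-d, d*f}
  B6:  IN={c-d, d*f}  OUT={c-d}
  B7:  IN={}  OUT={}
  B8:  IN={}  OUT={}
  B9:  IN={}  OUT={a+f}

B0 is the boundary node: IN[B0] = {}
Applying B0's transfer function to that IN value gives OUT[B0] (row B0 above).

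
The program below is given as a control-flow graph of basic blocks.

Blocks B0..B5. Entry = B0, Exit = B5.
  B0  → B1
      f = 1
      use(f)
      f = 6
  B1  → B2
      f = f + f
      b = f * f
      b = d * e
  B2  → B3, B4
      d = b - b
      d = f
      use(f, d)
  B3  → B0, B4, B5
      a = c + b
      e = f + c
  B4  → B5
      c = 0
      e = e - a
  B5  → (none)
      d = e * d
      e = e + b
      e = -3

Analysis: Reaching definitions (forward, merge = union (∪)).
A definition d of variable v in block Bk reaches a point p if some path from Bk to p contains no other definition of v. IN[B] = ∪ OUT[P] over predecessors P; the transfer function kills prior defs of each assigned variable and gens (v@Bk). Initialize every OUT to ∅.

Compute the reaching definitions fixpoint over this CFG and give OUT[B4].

Per-block solution:
  B0:   IN={a@B3, b@B1, d@B2, e@B3, f@B1}   OUT={a@B3, b@B1, d@B2, e@B3, f@B0}
  B1:   IN={a@B3, b@B1, d@B2, e@B3, f@B0}   OUT={a@B3, b@B1, d@B2, e@B3, f@B1}
  B2:   IN={a@B3, b@B1, d@B2, e@B3, f@B1}   OUT={a@B3, b@B1, d@B2, e@B3, f@B1}
  B3:   IN={a@B3, b@B1, d@B2, e@B3, f@B1}   OUT={a@B3, b@B1, d@B2, e@B3, f@B1}
  B4:   IN={a@B3, b@B1, d@B2, e@B3, f@B1}   OUT={a@B3, b@B1, c@B4, d@B2, e@B4, f@B1}
  B5:   IN={a@B3, b@B1, c@B4, d@B2, e@B3, e@B4, f@B1}   OUT={a@B3, b@B1, c@B4, d@B5, e@B5, f@B1}

Merge at B4: IN[B4] = OUT[B2] ⊔ OUT[B3] = {a@B3, b@B1, d@B2, e@B3, f@B1}
Applying B4's transfer function to that IN value gives OUT[B4] (row B4 above).

Answer: {a@B3, b@B1, c@B4, d@B2, e@B4, f@B1}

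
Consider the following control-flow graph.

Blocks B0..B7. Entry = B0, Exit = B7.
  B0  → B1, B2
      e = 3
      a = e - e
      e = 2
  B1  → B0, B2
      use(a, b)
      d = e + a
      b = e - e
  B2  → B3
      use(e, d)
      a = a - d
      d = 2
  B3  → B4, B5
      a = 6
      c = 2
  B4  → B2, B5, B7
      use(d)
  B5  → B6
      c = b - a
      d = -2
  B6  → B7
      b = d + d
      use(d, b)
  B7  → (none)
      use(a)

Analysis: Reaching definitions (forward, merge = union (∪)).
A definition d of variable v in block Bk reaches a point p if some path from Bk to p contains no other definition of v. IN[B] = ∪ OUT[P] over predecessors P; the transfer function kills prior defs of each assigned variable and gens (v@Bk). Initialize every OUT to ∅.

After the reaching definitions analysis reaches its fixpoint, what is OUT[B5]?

Fixpoint table:
  B0: | IN={a@B0, b@B1, d@B1, e@B0} | OUT={a@B0, b@B1, d@B1, e@B0}
  B1: | IN={a@B0, b@B1, d@B1, e@B0} | OUT={a@B0, b@B1, d@B1, e@B0}
  B2: | IN={a@B0, a@B3, b@B1, c@B3, d@B1, d@B2, e@B0} | OUT={a@B2, b@B1, c@B3, d@B2, e@B0}
  B3: | IN={a@B2, b@B1, c@B3, d@B2, e@B0} | OUT={a@B3, b@B1, c@B3, d@B2, e@B0}
  B4: | IN={a@B3, b@B1, c@B3, d@B2, e@B0} | OUT={a@B3, b@B1, c@B3, d@B2, e@B0}
  B5: | IN={a@B3, b@B1, c@B3, d@B2, e@B0} | OUT={a@B3, b@B1, c@B5, d@B5, e@B0}
  B6: | IN={a@B3, b@B1, c@B5, d@B5, e@B0} | OUT={a@B3, b@B6, c@B5, d@B5, e@B0}
  B7: | IN={a@B3, b@B1, b@B6, c@B3, c@B5, d@B2, d@B5, e@B0} | OUT={a@B3, b@B1, b@B6, c@B3, c@B5, d@B2, d@B5, e@B0}

Merge at B5: IN[B5] = OUT[B3] ⊔ OUT[B4] = {a@B3, b@B1, c@B3, d@B2, e@B0}
Applying B5's transfer function to that IN value gives OUT[B5] (row B5 above).

Answer: {a@B3, b@B1, c@B5, d@B5, e@B0}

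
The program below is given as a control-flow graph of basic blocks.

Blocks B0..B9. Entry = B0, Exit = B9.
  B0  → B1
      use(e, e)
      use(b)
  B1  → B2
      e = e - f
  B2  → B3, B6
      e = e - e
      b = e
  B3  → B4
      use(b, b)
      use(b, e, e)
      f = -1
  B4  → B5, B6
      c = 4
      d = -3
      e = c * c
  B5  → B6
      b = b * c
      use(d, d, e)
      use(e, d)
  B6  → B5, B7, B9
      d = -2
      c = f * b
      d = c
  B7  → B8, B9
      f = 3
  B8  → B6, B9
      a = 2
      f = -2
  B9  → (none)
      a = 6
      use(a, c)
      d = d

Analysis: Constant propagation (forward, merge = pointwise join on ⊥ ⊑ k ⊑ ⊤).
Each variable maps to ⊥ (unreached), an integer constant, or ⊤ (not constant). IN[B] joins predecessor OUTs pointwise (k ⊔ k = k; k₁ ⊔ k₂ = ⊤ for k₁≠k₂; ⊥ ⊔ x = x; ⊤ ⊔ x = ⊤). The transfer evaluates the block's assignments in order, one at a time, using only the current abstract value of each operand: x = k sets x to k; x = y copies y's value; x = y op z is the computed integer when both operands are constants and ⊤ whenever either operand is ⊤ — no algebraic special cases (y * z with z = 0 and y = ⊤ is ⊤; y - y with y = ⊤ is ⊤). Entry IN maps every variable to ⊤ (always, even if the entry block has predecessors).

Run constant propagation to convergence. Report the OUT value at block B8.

Per-block solution:
  B0:   IN=(all ⊤)   OUT=(all ⊤)
  B1:   IN=(all ⊤)   OUT=(all ⊤)
  B2:   IN=(all ⊤)   OUT=(all ⊤)
  B3:   IN=(all ⊤)   OUT={f:-1; rest ⊤}
  B4:   IN={f:-1; rest ⊤}   OUT={c:4, d:-3, e:16, f:-1; rest ⊤}
  B5:   IN=(all ⊤)   OUT=(all ⊤)
  B6:   IN=(all ⊤)   OUT=(all ⊤)
  B7:   IN=(all ⊤)   OUT={f:3; rest ⊤}
  B8:   IN={f:3; rest ⊤}   OUT={a:2, f:-2; rest ⊤}
  B9:   IN=(all ⊤)   OUT={a:6; rest ⊤}

Merge at B8: IN[B8] = OUT[B7] = {a: ⊤, b: ⊤, c: ⊤, d: ⊤, e: ⊤, f: 3}
Applying B8's transfer function to that IN value gives OUT[B8] (row B8 above).

Answer: {a: 2, b: ⊤, c: ⊤, d: ⊤, e: ⊤, f: -2}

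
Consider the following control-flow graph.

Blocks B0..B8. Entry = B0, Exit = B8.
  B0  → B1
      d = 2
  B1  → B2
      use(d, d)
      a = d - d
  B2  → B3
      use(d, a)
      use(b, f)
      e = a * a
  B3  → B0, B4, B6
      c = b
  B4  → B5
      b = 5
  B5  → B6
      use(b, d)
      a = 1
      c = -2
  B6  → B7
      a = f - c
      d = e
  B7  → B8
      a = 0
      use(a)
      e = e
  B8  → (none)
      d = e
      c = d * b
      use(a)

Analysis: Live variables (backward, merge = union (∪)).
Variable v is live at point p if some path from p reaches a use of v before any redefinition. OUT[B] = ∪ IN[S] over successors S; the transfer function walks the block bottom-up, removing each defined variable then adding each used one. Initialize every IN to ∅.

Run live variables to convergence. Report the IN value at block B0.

Answer: {b, f}

Derivation:
Per-block solution:
  B0:  IN={b, f}  OUT={b, d, f}
  B1:  IN={b, d, f}  OUT={a, b, d, f}
  B2:  IN={a, b, d, f}  OUT={b, d, e, f}
  B3:  IN={b, d, e, f}  OUT={b, c, d, e, f}
  B4:  IN={d, e, f}  OUT={b, d, e, f}
  B5:  IN={b, d, e, f}  OUT={b, c, e, f}
  B6:  IN={b, c, e, f}  OUT={b, e}
  B7:  IN={b, e}  OUT={a, b, e}
  B8:  IN={a, b, e}  OUT={}

Merge at B0: OUT[B0] = IN[B1] = {b, d, f}
Applying B0's transfer function to that OUT value gives IN[B0] (row B0 above).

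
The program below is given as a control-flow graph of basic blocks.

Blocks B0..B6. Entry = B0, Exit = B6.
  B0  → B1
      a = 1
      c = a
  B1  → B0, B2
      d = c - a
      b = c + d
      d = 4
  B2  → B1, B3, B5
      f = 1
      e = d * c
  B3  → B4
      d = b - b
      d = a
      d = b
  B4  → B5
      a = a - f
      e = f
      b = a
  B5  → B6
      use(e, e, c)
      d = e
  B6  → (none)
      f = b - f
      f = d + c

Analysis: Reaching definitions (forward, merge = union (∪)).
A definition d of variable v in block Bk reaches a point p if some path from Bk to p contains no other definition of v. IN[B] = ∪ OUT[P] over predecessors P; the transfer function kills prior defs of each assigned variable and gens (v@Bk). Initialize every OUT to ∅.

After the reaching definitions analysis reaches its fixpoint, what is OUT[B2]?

Answer: {a@B0, b@B1, c@B0, d@B1, e@B2, f@B2}

Trace:
Fixpoint table:
  B0:  IN={a@B0, b@B1, c@B0, d@B1, e@B2, f@B2}  OUT={a@B0, b@B1, c@B0, d@B1, e@B2, f@B2}
  B1:  IN={a@B0, b@B1, c@B0, d@B1, e@B2, f@B2}  OUT={a@B0, b@B1, c@B0, d@B1, e@B2, f@B2}
  B2:  IN={a@B0, b@B1, c@B0, d@B1, e@B2, f@B2}  OUT={a@B0, b@B1, c@B0, d@B1, e@B2, f@B2}
  B3:  IN={a@B0, b@B1, c@B0, d@B1, e@B2, f@B2}  OUT={a@B0, b@B1, c@B0, d@B3, e@B2, f@B2}
  B4:  IN={a@B0, b@B1, c@B0, d@B3, e@B2, f@B2}  OUT={a@B4, b@B4, c@B0, d@B3, e@B4, f@B2}
  B5:  IN={a@B0, a@B4, b@B1, b@B4, c@B0, d@B1, d@B3, e@B2, e@B4, f@B2}  OUT={a@B0, a@B4, b@B1, b@B4, c@B0, d@B5, e@B2, e@B4, f@B2}
  B6:  IN={a@B0, a@B4, b@B1, b@B4, c@B0, d@B5, e@B2, e@B4, f@B2}  OUT={a@B0, a@B4, b@B1, b@B4, c@B0, d@B5, e@B2, e@B4, f@B6}

Merge at B2: IN[B2] = OUT[B1] = {a@B0, b@B1, c@B0, d@B1, e@B2, f@B2}
Applying B2's transfer function to that IN value gives OUT[B2] (row B2 above).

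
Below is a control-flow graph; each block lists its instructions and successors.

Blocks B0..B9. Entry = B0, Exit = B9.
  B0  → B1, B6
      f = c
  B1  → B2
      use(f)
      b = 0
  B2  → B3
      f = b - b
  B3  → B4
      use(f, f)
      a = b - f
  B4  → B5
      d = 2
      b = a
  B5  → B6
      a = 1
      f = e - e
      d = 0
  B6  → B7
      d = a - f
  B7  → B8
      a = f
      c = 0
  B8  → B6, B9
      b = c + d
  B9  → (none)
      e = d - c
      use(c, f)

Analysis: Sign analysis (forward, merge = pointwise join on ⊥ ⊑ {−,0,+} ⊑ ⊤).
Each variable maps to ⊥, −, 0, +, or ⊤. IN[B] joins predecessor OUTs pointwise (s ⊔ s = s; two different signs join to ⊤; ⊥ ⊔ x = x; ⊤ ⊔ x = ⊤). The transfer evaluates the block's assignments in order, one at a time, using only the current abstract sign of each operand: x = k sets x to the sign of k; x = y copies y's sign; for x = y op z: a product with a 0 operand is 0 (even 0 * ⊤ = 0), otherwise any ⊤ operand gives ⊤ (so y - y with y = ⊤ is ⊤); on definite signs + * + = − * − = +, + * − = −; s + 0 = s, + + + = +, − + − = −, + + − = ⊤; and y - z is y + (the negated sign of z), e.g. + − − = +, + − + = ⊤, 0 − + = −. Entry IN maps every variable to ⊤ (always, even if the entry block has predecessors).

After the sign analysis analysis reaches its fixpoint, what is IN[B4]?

Answer: {a: 0, b: 0, c: ⊤, d: ⊤, e: ⊤, f: 0}

Trace:
Per-block solution:
  B0:  IN=(all ⊤)  OUT=(all ⊤)
  B1:  IN=(all ⊤)  OUT={b:0; rest ⊤}
  B2:  IN={b:0; rest ⊤}  OUT={b:0, f:0; rest ⊤}
  B3:  IN={b:0, f:0; rest ⊤}  OUT={a:0, b:0, f:0; rest ⊤}
  B4:  IN={a:0, b:0, f:0; rest ⊤}  OUT={a:0, b:0, d:+, f:0; rest ⊤}
  B5:  IN={a:0, b:0, d:+, f:0; rest ⊤}  OUT={a:+, b:0, d:0; rest ⊤}
  B6:  IN=(all ⊤)  OUT=(all ⊤)
  B7:  IN=(all ⊤)  OUT={c:0; rest ⊤}
  B8:  IN={c:0; rest ⊤}  OUT={c:0; rest ⊤}
  B9:  IN={c:0; rest ⊤}  OUT={c:0; rest ⊤}

Merge at B4: IN[B4] = OUT[B3] = {a: 0, b: 0, c: ⊤, d: ⊤, e: ⊤, f: 0}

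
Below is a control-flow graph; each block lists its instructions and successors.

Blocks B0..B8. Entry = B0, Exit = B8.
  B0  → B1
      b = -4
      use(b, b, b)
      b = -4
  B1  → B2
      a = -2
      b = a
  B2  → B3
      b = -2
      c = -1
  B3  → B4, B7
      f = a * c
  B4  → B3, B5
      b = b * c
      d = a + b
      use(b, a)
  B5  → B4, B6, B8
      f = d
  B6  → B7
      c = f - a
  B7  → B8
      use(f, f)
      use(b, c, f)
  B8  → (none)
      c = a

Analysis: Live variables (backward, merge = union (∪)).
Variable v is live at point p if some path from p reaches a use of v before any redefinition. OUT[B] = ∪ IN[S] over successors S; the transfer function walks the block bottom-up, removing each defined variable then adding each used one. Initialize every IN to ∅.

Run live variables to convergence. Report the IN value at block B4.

Answer: {a, b, c}

Working:
Per-block solution:
  B0:   IN={}   OUT={}
  B1:   IN={}   OUT={a}
  B2:   IN={a}   OUT={a, b, c}
  B3:   IN={a, b, c}   OUT={a, b, c, f}
  B4:   IN={a, b, c}   OUT={a, b, c, d}
  B5:   IN={a, b, c, d}   OUT={a, b, c, f}
  B6:   IN={a, b, f}   OUT={a, b, c, f}
  B7:   IN={a, b, c, f}   OUT={a}
  B8:   IN={a}   OUT={}

Merge at B4: OUT[B4] = IN[B3] ⊔ IN[B5] = {a, b, c, d}
Applying B4's transfer function to that OUT value gives IN[B4] (row B4 above).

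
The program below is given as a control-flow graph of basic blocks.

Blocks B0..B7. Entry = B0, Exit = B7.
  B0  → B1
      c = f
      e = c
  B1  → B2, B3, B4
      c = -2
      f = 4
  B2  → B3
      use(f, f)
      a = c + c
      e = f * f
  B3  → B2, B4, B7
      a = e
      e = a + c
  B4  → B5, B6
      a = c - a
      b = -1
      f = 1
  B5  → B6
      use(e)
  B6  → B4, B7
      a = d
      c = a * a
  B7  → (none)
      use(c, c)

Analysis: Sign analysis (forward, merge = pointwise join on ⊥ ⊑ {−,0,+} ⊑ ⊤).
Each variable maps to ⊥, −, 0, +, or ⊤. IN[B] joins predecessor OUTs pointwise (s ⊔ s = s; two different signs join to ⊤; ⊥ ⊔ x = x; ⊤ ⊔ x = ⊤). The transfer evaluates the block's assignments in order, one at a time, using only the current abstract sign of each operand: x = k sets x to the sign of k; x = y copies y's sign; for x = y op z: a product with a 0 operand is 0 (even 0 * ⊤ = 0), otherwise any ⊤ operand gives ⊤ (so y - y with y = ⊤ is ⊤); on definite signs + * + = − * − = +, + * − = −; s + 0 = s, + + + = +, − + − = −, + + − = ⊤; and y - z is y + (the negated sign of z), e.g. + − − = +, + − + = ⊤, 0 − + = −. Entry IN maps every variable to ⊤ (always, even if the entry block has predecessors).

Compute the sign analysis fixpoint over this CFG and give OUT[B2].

Fixpoint table:
  B0:   IN=(all ⊤)   OUT=(all ⊤)
  B1:   IN=(all ⊤)   OUT={c:-, f:+; rest ⊤}
  B2:   IN={c:-, f:+; rest ⊤}   OUT={a:-, c:-, e:+, f:+; rest ⊤}
  B3:   IN={c:-, f:+; rest ⊤}   OUT={c:-, f:+; rest ⊤}
  B4:   IN={f:+; rest ⊤}   OUT={b:-, f:+; rest ⊤}
  B5:   IN={b:-, f:+; rest ⊤}   OUT={b:-, f:+; rest ⊤}
  B6:   IN={b:-, f:+; rest ⊤}   OUT={b:-, f:+; rest ⊤}
  B7:   IN={f:+; rest ⊤}   OUT={f:+; rest ⊤}

Merge at B2: IN[B2] = OUT[B1] ⊔ OUT[B3] = {a: ⊤, b: ⊤, c: -, d: ⊤, e: ⊤, f: +}
Applying B2's transfer function to that IN value gives OUT[B2] (row B2 above).

Answer: {a: -, b: ⊤, c: -, d: ⊤, e: +, f: +}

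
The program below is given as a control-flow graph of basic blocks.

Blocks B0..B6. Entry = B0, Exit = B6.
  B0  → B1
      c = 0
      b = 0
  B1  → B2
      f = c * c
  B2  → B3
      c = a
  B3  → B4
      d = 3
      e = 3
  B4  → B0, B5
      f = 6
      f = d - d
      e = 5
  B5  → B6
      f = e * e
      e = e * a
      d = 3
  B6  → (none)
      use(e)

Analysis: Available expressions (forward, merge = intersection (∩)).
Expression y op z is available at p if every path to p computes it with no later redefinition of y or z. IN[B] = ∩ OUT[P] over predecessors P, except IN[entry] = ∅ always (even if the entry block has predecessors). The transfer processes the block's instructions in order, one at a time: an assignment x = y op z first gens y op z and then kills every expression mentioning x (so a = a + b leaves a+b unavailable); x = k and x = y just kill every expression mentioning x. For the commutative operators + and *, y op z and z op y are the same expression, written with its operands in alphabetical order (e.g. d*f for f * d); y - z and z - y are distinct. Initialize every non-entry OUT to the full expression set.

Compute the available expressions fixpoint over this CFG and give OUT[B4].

Per-block solution:
  B0:  IN={}  OUT={}
  B1:  IN={}  OUT={c*c}
  B2:  IN={c*c}  OUT={}
  B3:  IN={}  OUT={}
  B4:  IN={}  OUT={d-d}
  B5:  IN={d-d}  OUT={}
  B6:  IN={}  OUT={}

Merge at B4: IN[B4] = OUT[B3] = {}
Applying B4's transfer function to that IN value gives OUT[B4] (row B4 above).

Answer: {d-d}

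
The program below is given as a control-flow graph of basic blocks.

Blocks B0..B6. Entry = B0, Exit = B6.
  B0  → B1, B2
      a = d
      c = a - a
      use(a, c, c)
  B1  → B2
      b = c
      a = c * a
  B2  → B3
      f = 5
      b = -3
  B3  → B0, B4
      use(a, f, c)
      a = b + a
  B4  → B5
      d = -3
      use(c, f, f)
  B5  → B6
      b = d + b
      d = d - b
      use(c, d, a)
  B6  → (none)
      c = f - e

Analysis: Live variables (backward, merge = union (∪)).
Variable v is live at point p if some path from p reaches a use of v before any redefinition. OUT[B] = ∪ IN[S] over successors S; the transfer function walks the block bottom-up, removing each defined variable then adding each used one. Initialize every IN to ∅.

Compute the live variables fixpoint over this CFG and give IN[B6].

Answer: {e, f}

Working:
Per-block solution:
  B0: | IN={d, e} | OUT={a, c, d, e}
  B1: | IN={a, c, d, e} | OUT={a, c, d, e}
  B2: | IN={a, c, d, e} | OUT={a, b, c, d, e, f}
  B3: | IN={a, b, c, d, e, f} | OUT={a, b, c, d, e, f}
  B4: | IN={a, b, c, e, f} | OUT={a, b, c, d, e, f}
  B5: | IN={a, b, c, d, e, f} | OUT={e, f}
  B6: | IN={e, f} | OUT={}

B6 is the boundary node: OUT[B6] = {}
Applying B6's transfer function to that OUT value gives IN[B6] (row B6 above).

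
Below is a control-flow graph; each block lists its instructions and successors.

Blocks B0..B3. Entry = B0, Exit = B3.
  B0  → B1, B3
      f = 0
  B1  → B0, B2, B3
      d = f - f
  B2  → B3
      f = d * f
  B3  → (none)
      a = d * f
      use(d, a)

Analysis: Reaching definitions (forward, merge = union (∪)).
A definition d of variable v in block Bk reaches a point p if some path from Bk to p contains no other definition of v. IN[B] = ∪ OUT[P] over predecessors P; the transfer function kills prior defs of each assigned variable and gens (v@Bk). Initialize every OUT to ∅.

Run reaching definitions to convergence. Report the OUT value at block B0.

Answer: {d@B1, f@B0}

Trace:
Converged values:
  B0: | IN={d@B1, f@B0} | OUT={d@B1, f@B0}
  B1: | IN={d@B1, f@B0} | OUT={d@B1, f@B0}
  B2: | IN={d@B1, f@B0} | OUT={d@B1, f@B2}
  B3: | IN={d@B1, f@B0, f@B2} | OUT={a@B3, d@B1, f@B0, f@B2}

Merge at B0 (entry node, so the boundary value {} is joined with the incoming edge(s)): IN[B0] = {} ⊔ OUT[B1] = {d@B1, f@B0}
Applying B0's transfer function to that IN value gives OUT[B0] (row B0 above).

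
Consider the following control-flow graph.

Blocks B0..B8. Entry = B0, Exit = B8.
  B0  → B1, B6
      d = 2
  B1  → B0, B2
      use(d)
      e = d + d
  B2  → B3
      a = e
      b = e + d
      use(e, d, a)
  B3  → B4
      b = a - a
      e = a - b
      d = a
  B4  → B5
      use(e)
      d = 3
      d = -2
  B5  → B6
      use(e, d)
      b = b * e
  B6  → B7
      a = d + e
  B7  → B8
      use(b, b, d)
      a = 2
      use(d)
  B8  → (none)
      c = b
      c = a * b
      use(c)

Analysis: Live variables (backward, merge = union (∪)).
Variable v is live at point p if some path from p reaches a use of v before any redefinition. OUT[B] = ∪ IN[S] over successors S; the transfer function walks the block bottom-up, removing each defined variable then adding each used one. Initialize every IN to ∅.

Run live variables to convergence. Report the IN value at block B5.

Answer: {b, d, e}

Trace:
Fixpoint table:
  B0:  IN={b, e}  OUT={b, d, e}
  B1:  IN={b, d}  OUT={b, d, e}
  B2:  IN={d, e}  OUT={a}
  B3:  IN={a}  OUT={b, e}
  B4:  IN={b, e}  OUT={b, d, e}
  B5:  IN={b, d, e}  OUT={b, d, e}
  B6:  IN={b, d, e}  OUT={b, d}
  B7:  IN={b, d}  OUT={a, b}
  B8:  IN={a, b}  OUT={}

Merge at B5: OUT[B5] = IN[B6] = {b, d, e}
Applying B5's transfer function to that OUT value gives IN[B5] (row B5 above).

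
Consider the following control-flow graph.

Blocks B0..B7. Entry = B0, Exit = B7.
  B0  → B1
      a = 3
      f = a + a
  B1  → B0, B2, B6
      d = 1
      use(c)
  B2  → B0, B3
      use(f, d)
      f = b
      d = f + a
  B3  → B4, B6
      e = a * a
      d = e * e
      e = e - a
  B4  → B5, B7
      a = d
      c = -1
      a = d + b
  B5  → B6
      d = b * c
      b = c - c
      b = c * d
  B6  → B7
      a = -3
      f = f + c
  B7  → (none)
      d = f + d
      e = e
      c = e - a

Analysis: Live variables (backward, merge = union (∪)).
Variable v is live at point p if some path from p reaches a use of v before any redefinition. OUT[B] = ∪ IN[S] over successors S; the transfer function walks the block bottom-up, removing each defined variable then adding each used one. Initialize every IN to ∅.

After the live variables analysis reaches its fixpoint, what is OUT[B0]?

Answer: {a, b, c, e, f}

Derivation:
Fixpoint table:
  B0:   IN={b, c, e}   OUT={a, b, c, e, f}
  B1:   IN={a, b, c, e, f}   OUT={a, b, c, d, e, f}
  B2:   IN={a, b, c, d, e, f}   OUT={a, b, c, e, f}
  B3:   IN={a, b, c, f}   OUT={b, c, d, e, f}
  B4:   IN={b, d, e, f}   OUT={a, b, c, d, e, f}
  B5:   IN={b, c, e, f}   OUT={c, d, e, f}
  B6:   IN={c, d, e, f}   OUT={a, d, e, f}
  B7:   IN={a, d, e, f}   OUT={}

Merge at B0: OUT[B0] = IN[B1] = {a, b, c, e, f}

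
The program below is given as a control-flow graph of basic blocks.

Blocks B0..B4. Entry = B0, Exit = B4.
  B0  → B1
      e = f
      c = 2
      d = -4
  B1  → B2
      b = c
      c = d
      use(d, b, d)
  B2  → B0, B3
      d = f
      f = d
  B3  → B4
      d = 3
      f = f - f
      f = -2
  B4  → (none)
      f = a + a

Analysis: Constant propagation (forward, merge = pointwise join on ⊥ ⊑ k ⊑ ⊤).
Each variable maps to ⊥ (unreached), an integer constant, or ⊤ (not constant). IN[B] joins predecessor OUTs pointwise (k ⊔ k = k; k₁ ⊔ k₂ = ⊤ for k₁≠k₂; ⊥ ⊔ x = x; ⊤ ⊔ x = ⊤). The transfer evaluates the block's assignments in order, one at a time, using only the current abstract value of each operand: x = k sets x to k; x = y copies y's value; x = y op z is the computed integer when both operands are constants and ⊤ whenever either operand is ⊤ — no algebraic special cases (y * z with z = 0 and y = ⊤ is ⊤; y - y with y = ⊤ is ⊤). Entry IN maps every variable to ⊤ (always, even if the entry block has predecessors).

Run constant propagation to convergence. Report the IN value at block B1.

Answer: {a: ⊤, b: ⊤, c: 2, d: -4, e: ⊤, f: ⊤}

Derivation:
Fixpoint table:
  B0:   IN=(all ⊤)   OUT={c:2, d:-4; rest ⊤}
  B1:   IN={c:2, d:-4; rest ⊤}   OUT={b:2, c:-4, d:-4; rest ⊤}
  B2:   IN={b:2, c:-4, d:-4; rest ⊤}   OUT={b:2, c:-4; rest ⊤}
  B3:   IN={b:2, c:-4; rest ⊤}   OUT={b:2, c:-4, d:3, f:-2; rest ⊤}
  B4:   IN={b:2, c:-4, d:3, f:-2; rest ⊤}   OUT={b:2, c:-4, d:3; rest ⊤}

Merge at B1: IN[B1] = OUT[B0] = {a: ⊤, b: ⊤, c: 2, d: -4, e: ⊤, f: ⊤}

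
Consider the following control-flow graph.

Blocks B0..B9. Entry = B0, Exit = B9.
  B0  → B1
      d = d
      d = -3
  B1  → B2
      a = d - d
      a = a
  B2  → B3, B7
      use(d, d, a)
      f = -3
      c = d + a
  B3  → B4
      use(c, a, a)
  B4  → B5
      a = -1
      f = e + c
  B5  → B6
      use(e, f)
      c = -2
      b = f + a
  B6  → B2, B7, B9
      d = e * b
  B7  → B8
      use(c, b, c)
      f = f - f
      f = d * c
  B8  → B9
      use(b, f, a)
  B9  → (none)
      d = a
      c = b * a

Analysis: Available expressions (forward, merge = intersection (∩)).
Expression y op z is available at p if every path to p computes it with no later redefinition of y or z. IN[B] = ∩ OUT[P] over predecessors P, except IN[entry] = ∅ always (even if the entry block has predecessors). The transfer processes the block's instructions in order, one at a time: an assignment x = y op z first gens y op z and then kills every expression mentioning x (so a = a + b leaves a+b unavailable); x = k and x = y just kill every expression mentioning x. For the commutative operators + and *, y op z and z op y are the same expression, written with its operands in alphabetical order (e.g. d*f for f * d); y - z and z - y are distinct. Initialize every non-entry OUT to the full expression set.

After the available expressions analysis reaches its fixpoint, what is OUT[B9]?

Answer: {a*b}

Derivation:
Converged values:
  B0:  IN={}  OUT={}
  B1:  IN={}  OUT={d-d}
  B2:  IN={}  OUT={a+d}
  B3:  IN={a+d}  OUT={a+d}
  B4:  IN={a+d}  OUT={c+e}
  B5:  IN={c+e}  OUT={a+f}
  B6:  IN={a+f}  OUT={a+f, b*e}
  B7:  IN={}  OUT={c*d}
  B8:  IN={c*d}  OUT={c*d}
  B9:  IN={}  OUT={a*b}

Merge at B9: IN[B9] = OUT[B6] ∩ OUT[B8] = {}
Applying B9's transfer function to that IN value gives OUT[B9] (row B9 above).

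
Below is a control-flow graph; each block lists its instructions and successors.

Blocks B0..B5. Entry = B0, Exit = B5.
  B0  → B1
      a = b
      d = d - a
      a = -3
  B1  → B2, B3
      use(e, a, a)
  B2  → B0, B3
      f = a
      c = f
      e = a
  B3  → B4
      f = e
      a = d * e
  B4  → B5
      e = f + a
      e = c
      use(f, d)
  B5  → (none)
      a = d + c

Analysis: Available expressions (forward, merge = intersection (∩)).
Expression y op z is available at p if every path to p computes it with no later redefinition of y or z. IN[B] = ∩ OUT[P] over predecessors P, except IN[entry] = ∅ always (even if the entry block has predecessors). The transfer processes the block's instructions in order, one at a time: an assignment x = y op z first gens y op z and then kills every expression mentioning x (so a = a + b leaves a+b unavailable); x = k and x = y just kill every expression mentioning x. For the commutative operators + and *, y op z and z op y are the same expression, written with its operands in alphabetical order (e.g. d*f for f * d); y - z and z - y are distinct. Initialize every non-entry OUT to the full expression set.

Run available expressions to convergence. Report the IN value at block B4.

Answer: {d*e}

Working:
Fixpoint table:
  B0:  IN={}  OUT={}
  B1:  IN={}  OUT={}
  B2:  IN={}  OUT={}
  B3:  IN={}  OUT={d*e}
  B4:  IN={d*e}  OUT={a+f}
  B5:  IN={a+f}  OUT={c+d}

Merge at B4: IN[B4] = OUT[B3] = {d*e}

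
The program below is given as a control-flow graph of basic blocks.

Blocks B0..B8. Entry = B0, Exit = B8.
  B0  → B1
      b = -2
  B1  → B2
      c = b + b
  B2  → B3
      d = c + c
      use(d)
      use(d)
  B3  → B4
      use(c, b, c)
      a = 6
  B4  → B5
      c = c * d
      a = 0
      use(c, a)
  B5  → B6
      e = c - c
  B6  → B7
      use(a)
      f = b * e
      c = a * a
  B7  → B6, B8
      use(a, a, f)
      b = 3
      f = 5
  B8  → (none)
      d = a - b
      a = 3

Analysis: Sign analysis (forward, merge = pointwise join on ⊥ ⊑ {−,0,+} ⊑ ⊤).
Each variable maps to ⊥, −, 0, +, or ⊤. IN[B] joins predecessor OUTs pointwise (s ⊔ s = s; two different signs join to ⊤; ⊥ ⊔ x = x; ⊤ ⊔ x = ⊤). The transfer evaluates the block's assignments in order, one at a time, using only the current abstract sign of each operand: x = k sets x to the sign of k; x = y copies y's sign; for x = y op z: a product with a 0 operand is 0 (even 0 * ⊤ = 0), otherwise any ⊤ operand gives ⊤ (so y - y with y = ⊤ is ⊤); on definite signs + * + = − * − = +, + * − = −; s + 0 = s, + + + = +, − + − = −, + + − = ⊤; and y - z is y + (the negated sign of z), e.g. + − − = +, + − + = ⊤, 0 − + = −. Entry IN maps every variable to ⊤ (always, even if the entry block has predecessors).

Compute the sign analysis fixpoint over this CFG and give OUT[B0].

Fixpoint table:
  B0:  IN=(all ⊤)  OUT={b:-; rest ⊤}
  B1:  IN={b:-; rest ⊤}  OUT={b:-, c:-; rest ⊤}
  B2:  IN={b:-, c:-; rest ⊤}  OUT={b:-, c:-, d:-; rest ⊤}
  B3:  IN={b:-, c:-, d:-; rest ⊤}  OUT={a:+, b:-, c:-, d:-; rest ⊤}
  B4:  IN={a:+, b:-, c:-, d:-; rest ⊤}  OUT={a:0, b:-, c:+, d:-; rest ⊤}
  B5:  IN={a:0, b:-, c:+, d:-; rest ⊤}  OUT={a:0, b:-, c:+, d:-; rest ⊤}
  B6:  IN={a:0, d:-; rest ⊤}  OUT={a:0, c:0, d:-; rest ⊤}
  B7:  IN={a:0, c:0, d:-; rest ⊤}  OUT={a:0, b:+, c:0, d:-, f:+; rest ⊤}
  B8:  IN={a:0, b:+, c:0, d:-, f:+; rest ⊤}  OUT={a:+, b:+, c:0, d:-, f:+; rest ⊤}

B0 is the boundary node: IN[B0] = {a: ⊤, b: ⊤, c: ⊤, d: ⊤, e: ⊤, f: ⊤}
Applying B0's transfer function to that IN value gives OUT[B0] (row B0 above).

Answer: {a: ⊤, b: -, c: ⊤, d: ⊤, e: ⊤, f: ⊤}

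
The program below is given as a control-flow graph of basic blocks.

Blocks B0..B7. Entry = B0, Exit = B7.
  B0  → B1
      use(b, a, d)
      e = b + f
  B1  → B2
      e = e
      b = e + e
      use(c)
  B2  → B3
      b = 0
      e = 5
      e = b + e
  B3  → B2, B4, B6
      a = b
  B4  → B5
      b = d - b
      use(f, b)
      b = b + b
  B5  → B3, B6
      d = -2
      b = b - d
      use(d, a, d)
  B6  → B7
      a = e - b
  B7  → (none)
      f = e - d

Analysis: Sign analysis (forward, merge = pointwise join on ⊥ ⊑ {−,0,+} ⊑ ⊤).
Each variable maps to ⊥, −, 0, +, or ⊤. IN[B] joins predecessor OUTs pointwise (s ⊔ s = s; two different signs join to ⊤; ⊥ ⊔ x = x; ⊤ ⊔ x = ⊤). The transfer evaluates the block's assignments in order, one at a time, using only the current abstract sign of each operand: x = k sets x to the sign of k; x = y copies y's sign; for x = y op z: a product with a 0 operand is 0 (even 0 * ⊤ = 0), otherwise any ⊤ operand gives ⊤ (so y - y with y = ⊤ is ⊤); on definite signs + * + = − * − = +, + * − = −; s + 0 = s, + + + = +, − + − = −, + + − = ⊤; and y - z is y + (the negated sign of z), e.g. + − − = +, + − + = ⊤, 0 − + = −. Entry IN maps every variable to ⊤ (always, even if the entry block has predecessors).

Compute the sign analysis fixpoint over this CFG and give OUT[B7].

Answer: {a: ⊤, b: ⊤, c: ⊤, d: ⊤, e: +, f: ⊤}

Derivation:
Per-block solution:
  B0:   IN=(all ⊤)   OUT=(all ⊤)
  B1:   IN=(all ⊤)   OUT=(all ⊤)
  B2:   IN=(all ⊤)   OUT={b:0, e:+; rest ⊤}
  B3:   IN={e:+; rest ⊤}   OUT={e:+; rest ⊤}
  B4:   IN={e:+; rest ⊤}   OUT={e:+; rest ⊤}
  B5:   IN={e:+; rest ⊤}   OUT={d:-, e:+; rest ⊤}
  B6:   IN={e:+; rest ⊤}   OUT={e:+; rest ⊤}
  B7:   IN={e:+; rest ⊤}   OUT={e:+; rest ⊤}

Merge at B7: IN[B7] = OUT[B6] = {a: ⊤, b: ⊤, c: ⊤, d: ⊤, e: +, f: ⊤}
Applying B7's transfer function to that IN value gives OUT[B7] (row B7 above).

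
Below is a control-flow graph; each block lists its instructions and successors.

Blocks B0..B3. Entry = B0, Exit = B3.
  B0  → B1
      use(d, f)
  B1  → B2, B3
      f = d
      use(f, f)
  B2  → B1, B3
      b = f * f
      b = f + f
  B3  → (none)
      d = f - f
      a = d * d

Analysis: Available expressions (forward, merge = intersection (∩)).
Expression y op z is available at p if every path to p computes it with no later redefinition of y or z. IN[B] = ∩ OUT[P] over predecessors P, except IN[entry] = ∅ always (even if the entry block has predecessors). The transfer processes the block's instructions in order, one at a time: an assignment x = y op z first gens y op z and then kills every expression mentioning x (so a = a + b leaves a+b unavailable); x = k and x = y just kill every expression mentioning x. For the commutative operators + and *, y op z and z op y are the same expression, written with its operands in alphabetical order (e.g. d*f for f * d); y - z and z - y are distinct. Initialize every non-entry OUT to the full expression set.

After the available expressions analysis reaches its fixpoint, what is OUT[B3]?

Converged values:
  B0:   IN={}   OUT={}
  B1:   IN={}   OUT={}
  B2:   IN={}   OUT={f*f, f+f}
  B3:   IN={}   OUT={d*d, f-f}

Merge at B3: IN[B3] = OUT[B1] ∩ OUT[B2] = {}
Applying B3's transfer function to that IN value gives OUT[B3] (row B3 above).

Answer: {d*d, f-f}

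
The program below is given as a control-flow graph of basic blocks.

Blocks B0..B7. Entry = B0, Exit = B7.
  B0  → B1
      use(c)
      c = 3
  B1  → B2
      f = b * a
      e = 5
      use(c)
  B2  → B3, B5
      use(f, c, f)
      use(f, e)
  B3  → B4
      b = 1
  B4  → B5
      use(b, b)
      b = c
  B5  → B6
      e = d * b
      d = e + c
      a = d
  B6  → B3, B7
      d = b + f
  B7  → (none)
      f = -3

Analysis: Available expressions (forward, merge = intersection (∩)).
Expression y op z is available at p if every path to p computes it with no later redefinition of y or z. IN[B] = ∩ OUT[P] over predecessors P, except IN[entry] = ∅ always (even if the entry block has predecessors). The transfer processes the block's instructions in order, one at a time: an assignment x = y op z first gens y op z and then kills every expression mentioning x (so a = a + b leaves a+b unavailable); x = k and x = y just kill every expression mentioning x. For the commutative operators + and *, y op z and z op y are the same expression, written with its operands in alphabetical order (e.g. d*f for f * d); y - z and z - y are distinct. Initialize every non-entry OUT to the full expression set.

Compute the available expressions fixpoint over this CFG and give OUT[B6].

Answer: {b+f, c+e}

Derivation:
Converged values:
  B0:   IN={}   OUT={}
  B1:   IN={}   OUT={a*b}
  B2:   IN={a*b}   OUT={a*b}
  B3:   IN={}   OUT={}
  B4:   IN={}   OUT={}
  B5:   IN={}   OUT={c+e}
  B6:   IN={c+e}   OUT={b+f, c+e}
  B7:   IN={b+f, c+e}   OUT={c+e}

Merge at B6: IN[B6] = OUT[B5] = {c+e}
Applying B6's transfer function to that IN value gives OUT[B6] (row B6 above).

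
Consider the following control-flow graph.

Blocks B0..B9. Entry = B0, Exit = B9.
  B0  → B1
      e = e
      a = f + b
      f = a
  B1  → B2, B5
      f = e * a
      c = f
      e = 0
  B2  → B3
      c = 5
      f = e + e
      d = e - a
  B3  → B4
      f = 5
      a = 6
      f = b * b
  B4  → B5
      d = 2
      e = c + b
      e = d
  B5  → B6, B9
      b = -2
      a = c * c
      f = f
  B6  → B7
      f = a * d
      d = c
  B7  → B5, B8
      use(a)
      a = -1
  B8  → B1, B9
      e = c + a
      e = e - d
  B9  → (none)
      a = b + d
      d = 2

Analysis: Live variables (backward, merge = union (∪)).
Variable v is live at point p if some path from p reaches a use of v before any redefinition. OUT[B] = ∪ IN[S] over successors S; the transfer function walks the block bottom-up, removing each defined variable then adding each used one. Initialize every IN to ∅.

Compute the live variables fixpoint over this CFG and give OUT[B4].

Answer: {c, d, f}

Trace:
Fixpoint table:
  B0:   IN={b, d, e, f}   OUT={a, b, d, e}
  B1:   IN={a, b, d, e}   OUT={a, b, c, d, e, f}
  B2:   IN={a, b, e}   OUT={b, c}
  B3:   IN={b, c}   OUT={b, c, f}
  B4:   IN={b, c, f}   OUT={c, d, f}
  B5:   IN={c, d, f}   OUT={a, b, c, d}
  B6:   IN={a, b, c, d}   OUT={a, b, c, d, f}
  B7:   IN={a, b, c, d, f}   OUT={a, b, c, d, f}
  B8:   IN={a, b, c, d}   OUT={a, b, d, e}
  B9:   IN={b, d}   OUT={}

Merge at B4: OUT[B4] = IN[B5] = {c, d, f}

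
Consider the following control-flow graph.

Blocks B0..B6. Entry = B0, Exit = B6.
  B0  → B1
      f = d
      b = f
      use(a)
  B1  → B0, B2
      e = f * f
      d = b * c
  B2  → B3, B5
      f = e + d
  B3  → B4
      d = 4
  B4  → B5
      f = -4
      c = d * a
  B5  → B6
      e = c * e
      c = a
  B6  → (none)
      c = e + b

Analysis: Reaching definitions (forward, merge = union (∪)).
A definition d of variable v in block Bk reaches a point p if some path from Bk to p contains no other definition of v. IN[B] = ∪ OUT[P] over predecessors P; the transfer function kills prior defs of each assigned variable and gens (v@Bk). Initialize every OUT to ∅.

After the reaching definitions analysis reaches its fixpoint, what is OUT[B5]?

Converged values:
  B0:  IN={b@B0, d@B1, e@B1, f@B0}  OUT={b@B0, d@B1, e@B1, f@B0}
  B1:  IN={b@B0, d@B1, e@B1, f@B0}  OUT={b@B0, d@B1, e@B1, f@B0}
  B2:  IN={b@B0, d@B1, e@B1, f@B0}  OUT={b@B0, d@B1, e@B1, f@B2}
  B3:  IN={b@B0, d@B1, e@B1, f@B2}  OUT={b@B0, d@B3, e@B1, f@B2}
  B4:  IN={b@B0, d@B3, e@B1, f@B2}  OUT={b@B0, c@B4, d@B3, e@B1, f@B4}
  B5:  IN={b@B0, c@B4, d@B1, d@B3, e@B1, f@B2, f@B4}  OUT={b@B0, c@B5, d@B1, d@B3, e@B5, f@B2, f@B4}
  B6:  IN={b@B0, c@B5, d@B1, d@B3, e@B5, f@B2, f@B4}  OUT={b@B0, c@B6, d@B1, d@B3, e@B5, f@B2, f@B4}

Merge at B5: IN[B5] = OUT[B2] ⊔ OUT[B4] = {b@B0, c@B4, d@B1, d@B3, e@B1, f@B2, f@B4}
Applying B5's transfer function to that IN value gives OUT[B5] (row B5 above).

Answer: {b@B0, c@B5, d@B1, d@B3, e@B5, f@B2, f@B4}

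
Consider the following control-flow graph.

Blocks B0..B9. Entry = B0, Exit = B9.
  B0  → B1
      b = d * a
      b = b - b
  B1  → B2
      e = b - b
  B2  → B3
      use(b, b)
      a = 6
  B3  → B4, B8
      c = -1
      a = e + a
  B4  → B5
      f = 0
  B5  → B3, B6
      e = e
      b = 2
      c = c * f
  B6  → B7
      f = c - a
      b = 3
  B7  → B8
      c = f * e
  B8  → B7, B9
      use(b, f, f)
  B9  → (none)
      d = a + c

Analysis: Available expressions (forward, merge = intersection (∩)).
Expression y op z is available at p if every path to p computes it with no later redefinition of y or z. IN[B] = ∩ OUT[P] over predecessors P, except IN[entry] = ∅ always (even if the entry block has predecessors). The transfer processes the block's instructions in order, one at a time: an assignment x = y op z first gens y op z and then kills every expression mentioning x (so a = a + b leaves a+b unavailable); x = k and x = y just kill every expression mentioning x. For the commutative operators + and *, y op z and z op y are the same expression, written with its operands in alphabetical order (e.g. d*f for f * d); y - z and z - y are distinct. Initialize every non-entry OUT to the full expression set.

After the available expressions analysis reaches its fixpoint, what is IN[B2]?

Fixpoint table:
  B0:   IN={}   OUT={a*d}
  B1:   IN={a*d}   OUT={a*d, b-b}
  B2:   IN={a*d, b-b}   OUT={b-b}
  B3:   IN={}   OUT={}
  B4:   IN={}   OUT={}
  B5:   IN={}   OUT={}
  B6:   IN={}   OUT={c-a}
  B7:   IN={}   OUT={e*f}
  B8:   IN={}   OUT={}
  B9:   IN={}   OUT={a+c}

Merge at B2: IN[B2] = OUT[B1] = {a*d, b-b}

Answer: {a*d, b-b}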